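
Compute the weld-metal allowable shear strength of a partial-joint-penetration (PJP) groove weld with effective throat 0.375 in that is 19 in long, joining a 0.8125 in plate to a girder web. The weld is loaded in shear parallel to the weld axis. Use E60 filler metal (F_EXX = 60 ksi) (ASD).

R_n/Ω ≈ 128 kip

Effective throat (given) t_e = 0.375 in.
A_we = 0.375 × 19 = 7.125 in².
F_nw = 0.6 F_EXX = 36 ksi.
R_n/Ω = (36 × 7.125) / 2.0 = 128.2 kip.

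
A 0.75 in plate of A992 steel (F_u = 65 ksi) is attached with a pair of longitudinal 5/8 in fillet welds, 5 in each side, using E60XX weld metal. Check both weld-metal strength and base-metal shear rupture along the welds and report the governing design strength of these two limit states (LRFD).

E60XX → F_EXX = 60 ksi.
t_e = 0.707 × 0.625 = 0.4419 in; L = 10 in.
Weld metal: φR_n = 0.75 × 0.6 × 60 × 0.4419 × 10 = 119.3 kip.
Base metal (shear rupture): φR_n = 0.75 × 0.6 × 65 × 0.75 × 10 = 219.4 kip.
Governing: weld metal.

φR_n ≈ 119 kip (weld metal governs)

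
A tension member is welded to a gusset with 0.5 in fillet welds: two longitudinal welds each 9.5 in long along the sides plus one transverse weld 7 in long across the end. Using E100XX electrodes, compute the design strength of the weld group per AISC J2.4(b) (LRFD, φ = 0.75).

E100XX → F_EXX = 100 ksi.
t_e = 0.707 × 0.5 = 0.3535 in.
R_nwl = 0.6 × 100 × 0.3535 × 19 = 403 kip (longitudinal, 2 welds).
R_nwt = 0.6 × 100 × 0.3535 × 7 = 148.5 kip (transverse, base value).
(i) R_nwl + R_nwt = 551.5 kip; (ii) 0.85 R_nwl + 1.5 R_nwt = 565.2 kip.
R_n = max = 565.2 kip [governs: (ii)]; φR_n = 423.9 kip.

φR_n ≈ 424 kip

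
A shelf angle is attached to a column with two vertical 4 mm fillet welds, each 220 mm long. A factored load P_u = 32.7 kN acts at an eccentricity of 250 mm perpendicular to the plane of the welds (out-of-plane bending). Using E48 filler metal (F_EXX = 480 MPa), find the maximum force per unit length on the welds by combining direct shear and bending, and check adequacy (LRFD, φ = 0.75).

f_max ≈ 512 N/mm; adequate

L_w = 2 × 220 = 440 mm; section modulus (unit throat) S = 2 × L²/6 = 16130 mm².
Direct shear f_v = P/L_w = 32.7×10³/440 = 74.32 N/mm.
Moment M = P × e = 32.7×10³ × 250 = 8175000 N·mm; bending f_b = M/S = 506.7 N/mm.
f_max = √(f_v² + f_b²) = √(74.32² + 506.7²) = 512.1 N/mm.
φr_n = 0.75 × 0.6 × 480 × (0.707 × 4) = 610.8 N/mm → adequate.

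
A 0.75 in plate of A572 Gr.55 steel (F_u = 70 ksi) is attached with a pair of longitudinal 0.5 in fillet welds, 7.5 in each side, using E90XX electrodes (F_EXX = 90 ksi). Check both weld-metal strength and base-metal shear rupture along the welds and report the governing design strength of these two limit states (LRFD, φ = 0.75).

φR_n ≈ 215 kips (weld metal governs)

t_e = 0.707 × 0.5 = 0.3535 in; L = 15 in.
Weld metal: φR_n = 0.75 × 0.6 × 90 × 0.3535 × 15 = 214.8 kips.
Base metal (shear rupture): φR_n = 0.75 × 0.6 × 70 × 0.75 × 15 = 354.4 kips.
Governing: weld metal.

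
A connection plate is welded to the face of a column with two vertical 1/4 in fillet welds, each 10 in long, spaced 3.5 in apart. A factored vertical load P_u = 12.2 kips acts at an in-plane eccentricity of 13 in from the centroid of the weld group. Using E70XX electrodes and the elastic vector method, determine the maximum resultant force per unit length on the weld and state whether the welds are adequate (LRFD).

f_max ≈ 3.93 kip/in; adequate

E70XX → F_EXX = 70 ksi.
Total weld length L_w = 20 in. Treat welds as unit-width lines.
Polar moment about centroid: J = 2[d³/12 + d(b/2)²] = 2[10³/12 + 10×1.75²] = 227.9 in³.
Direct shear f_v = P/L_w = 12.2 / 20 = 0.61 kip/in (vertical).
Torsion M = P·e = 12.2 × 13 = 158.6 kip·in.
Critical point at (x, y) = (1.75, 5) from centroid. f_tx = M·y/J = 3.479 kip/in; f_ty = M·x/J = 1.218 kip/in.
Resultant f_max = √[f_tx² + (f_v + f_ty)²] = √[3.479² + (0.61 + 1.218)²] = 3.93 kip/in.
Capacity per unit length: φr_n = 0.75 × 0.6 × 70 × (0.707 × 0.25) = 5.568 kip/in.
3.93 ≤ 5.568 → adequate.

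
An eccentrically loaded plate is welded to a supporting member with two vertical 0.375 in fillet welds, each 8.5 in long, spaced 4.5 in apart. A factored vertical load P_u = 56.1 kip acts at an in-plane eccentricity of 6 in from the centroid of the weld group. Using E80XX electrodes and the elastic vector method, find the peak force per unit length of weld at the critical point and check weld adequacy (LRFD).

f_max ≈ 10.5 kip/in; NOT adequate

E80XX → F_EXX = 80 ksi.
Total weld length L_w = 17 in. Treat welds as unit-width lines.
Polar moment about centroid: J = 2[d³/12 + d(b/2)²] = 2[8.5³/12 + 8.5×2.25²] = 188.4 in³.
Direct shear f_v = P/L_w = 56.1 / 17 = 3.3 kip/in (vertical).
Torsion M = P·e = 56.1 × 6 = 336.6 kip·in.
Critical point at (x, y) = (2.25, 4.25) from centroid. f_tx = M·y/J = 7.592 kip/in; f_ty = M·x/J = 4.02 kip/in.
Resultant f_max = √[f_tx² + (f_v + f_ty)²] = √[7.592² + (3.3 + 4.02)²] = 10.55 kip/in.
Capacity per unit length: φr_n = 0.75 × 0.6 × 80 × (0.707 × 0.375) = 9.544 kip/in.
10.55 > 9.544 → NOT adequate.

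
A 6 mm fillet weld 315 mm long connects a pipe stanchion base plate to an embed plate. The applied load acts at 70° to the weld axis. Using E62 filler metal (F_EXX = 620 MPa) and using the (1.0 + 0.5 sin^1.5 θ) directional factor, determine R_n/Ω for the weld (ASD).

t_e = 0.707 × 6 = 4.242 mm; A_we = 4.242 × 315 = 1336 mm².
Directional factor: 1.0 + 0.5 sin^1.5(70°) = 1.455.
F_nw = 0.6 × 620 × 1.455 = 541.4 MPa.
R_n/Ω = (541.4 × 1336) / 2.0 × 10⁻³ = 361.7 kN.

R_n/Ω ≈ 362 kN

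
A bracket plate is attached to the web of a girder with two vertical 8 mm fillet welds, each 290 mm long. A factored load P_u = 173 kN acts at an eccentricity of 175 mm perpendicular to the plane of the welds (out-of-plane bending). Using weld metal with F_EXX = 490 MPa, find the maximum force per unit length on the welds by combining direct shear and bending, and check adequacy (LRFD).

L_w = 2 × 290 = 580 mm; section modulus (unit throat) S = 2 × L²/6 = 28030 mm².
Direct shear f_v = P/L_w = 173×10³/580 = 298.3 N/mm.
Moment M = P × e = 173×10³ × 175 = 30275000 N·mm; bending f_b = M/S = 1080 N/mm.
f_max = √(f_v² + f_b²) = √(298.3² + 1080²) = 1120 N/mm.
φr_n = 0.75 × 0.6 × 490 × (0.707 × 8) = 1247 N/mm → adequate.

f_max ≈ 1120 N/mm; adequate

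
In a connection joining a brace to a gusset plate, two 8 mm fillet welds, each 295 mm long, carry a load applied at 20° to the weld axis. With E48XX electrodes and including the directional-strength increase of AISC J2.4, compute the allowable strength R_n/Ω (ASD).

R_n/Ω ≈ 529 kN

E48XX → F_EXX = 480 MPa.
t_e = 0.707 × 8 = 5.656 mm; A_we = 5.656 × 590 = 3337 mm².
Directional factor: 1.0 + 0.5 sin^1.5(20°) = 1.1.
F_nw = 0.6 × 480 × 1.1 = 316.8 MPa.
R_n/Ω = (316.8 × 3337) / 2.0 × 10⁻³ = 528.6 kN.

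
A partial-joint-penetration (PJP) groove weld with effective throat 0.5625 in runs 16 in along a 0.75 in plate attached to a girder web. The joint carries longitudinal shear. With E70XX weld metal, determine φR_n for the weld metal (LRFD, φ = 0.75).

E70XX → F_EXX = 70 ksi.
Effective throat (given) t_e = 0.5625 in.
A_we = 0.5625 × 16 = 9 in².
F_nw = 0.6 F_EXX = 42 ksi.
φR_n = 0.75 × 42 × 9 = 283.5 kip.

φR_n ≈ 284 kip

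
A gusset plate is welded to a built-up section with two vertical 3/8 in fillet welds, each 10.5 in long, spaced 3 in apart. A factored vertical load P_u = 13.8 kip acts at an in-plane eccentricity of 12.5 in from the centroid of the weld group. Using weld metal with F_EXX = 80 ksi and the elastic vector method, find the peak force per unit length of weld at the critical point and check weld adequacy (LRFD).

Total weld length L_w = 21 in. Treat welds as unit-width lines.
Polar moment about centroid: J = 2[d³/12 + d(b/2)²] = 2[10.5³/12 + 10.5×1.5²] = 240.2 in³.
Direct shear f_v = P/L_w = 13.8 / 21 = 0.6571 kip/in (vertical).
Torsion M = P·e = 13.8 × 12.5 = 172.5 kip·in.
Critical point at (x, y) = (1.5, 5.25) from centroid. f_tx = M·y/J = 3.77 kip/in; f_ty = M·x/J = 1.077 kip/in.
Resultant f_max = √[f_tx² + (f_v + f_ty)²] = √[3.77² + (0.6571 + 1.077)²] = 4.15 kip/in.
Capacity per unit length: φr_n = 0.75 × 0.6 × 80 × (0.707 × 0.375) = 9.544 kip/in.
4.15 ≤ 9.544 → adequate.

f_max ≈ 4.15 kip/in; adequate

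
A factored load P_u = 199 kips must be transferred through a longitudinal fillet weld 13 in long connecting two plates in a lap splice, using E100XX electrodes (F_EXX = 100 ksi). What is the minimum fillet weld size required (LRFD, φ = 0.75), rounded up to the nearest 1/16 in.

Total weld length L = 13 in.
Required throat t_e = P_u / (φ × 0.6 F_EXX × L) = 199 / (0.75 × 0.6 × 100 × 13) = 0.3402 in.
Required leg w = t_e / 0.707 = 0.4811 in → use 1/2 in.

w = 1/2 in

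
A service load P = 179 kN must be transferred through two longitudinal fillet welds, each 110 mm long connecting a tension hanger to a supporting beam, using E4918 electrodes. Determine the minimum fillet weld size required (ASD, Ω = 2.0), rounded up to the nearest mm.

w = 8 mm

E49XX → F_EXX = 490 MPa.
Total weld length L = 220 mm.
Required throat t_e = P × Ω / (0.6 F_EXX × L) = 179 × 2.0 / (0.6 × 490 × 220 × 10⁻³) = 5.535 mm.
Required leg w = t_e / 0.707 = 7.829 mm → use 8 mm.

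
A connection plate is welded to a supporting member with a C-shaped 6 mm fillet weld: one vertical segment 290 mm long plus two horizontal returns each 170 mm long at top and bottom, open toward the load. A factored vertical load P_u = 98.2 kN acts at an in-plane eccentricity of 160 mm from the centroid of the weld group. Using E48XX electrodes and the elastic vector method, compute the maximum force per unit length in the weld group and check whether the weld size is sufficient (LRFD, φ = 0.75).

E48XX → F_EXX = 480 MPa.
Total weld length L_w = 630 mm. Treat welds as unit-width lines.
Centroid: x̄ = 2×170×85 / 630 = 45.87 mm from the vertical weld.
Polar moment about centroid: J = I_x + I_y = [290³/12 + 2×170×145²] + [290×45.87² + 2(170³/12 + 170×39.13²)] = 11130000 mm³.
Direct shear f_v = P/L_w = 98.2×10³ / 630 = 155.9 N/mm (vertical).
Torsion M = P·e = 98.2×10³ × 160 = 15712000 N·mm.
Critical point at (x, y) = (124.1, 145) from centroid. f_tx = M·y/J = 204.7 N/mm; f_ty = M·x/J = 175.2 N/mm.
Resultant f_max = √[f_tx² + (f_v + f_ty)²] = √[204.7² + (155.9 + 175.2)²] = 389.3 N/mm.
Capacity per unit length: φr_n = 0.75 × 0.6 × 480 × (0.707 × 6) = 916.3 N/mm.
389.3 ≤ 916.3 → adequate.

f_max ≈ 389 N/mm; adequate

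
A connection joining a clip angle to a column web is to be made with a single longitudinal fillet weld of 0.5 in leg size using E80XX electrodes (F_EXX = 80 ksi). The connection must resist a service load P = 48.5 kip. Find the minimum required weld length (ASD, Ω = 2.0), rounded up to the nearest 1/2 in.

L = 6 in

Throat t_e = 0.707 × 0.5 = 0.3535 in.
r_n/Ω = (0.6 × 80 × 0.3535) / 2.0 = 8.484 kip/in.
L_req = P / (r_n/Ω) = 48.5 / 8.484 = 5.717 in total.
Round up → use L = 6 in.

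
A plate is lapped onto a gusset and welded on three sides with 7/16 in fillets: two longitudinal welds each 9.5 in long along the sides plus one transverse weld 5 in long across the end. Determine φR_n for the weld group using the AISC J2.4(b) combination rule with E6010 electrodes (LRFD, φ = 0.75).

E60XX → F_EXX = 60 ksi.
t_e = 0.707 × 0.4375 = 0.3093 in.
R_nwl = 0.6 × 60 × 0.3093 × 19 = 211.6 kip (longitudinal, 2 welds).
R_nwt = 0.6 × 60 × 0.3093 × 5 = 55.68 kip (transverse, base value).
(i) R_nwl + R_nwt = 267.2 kip; (ii) 0.85 R_nwl + 1.5 R_nwt = 263.3 kip.
R_n = max = 267.2 kip [governs: (i)]; φR_n = 200.4 kip.

φR_n ≈ 200 kip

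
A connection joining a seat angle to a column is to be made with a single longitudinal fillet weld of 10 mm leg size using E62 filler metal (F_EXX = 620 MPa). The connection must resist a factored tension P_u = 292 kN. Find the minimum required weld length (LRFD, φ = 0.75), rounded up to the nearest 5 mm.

Throat t_e = 0.707 × 10 = 7.07 mm.
φr_n = 0.75 × 0.6 × 620 × 7.07 × 10⁻³ = 1.973 kN/mm.
L_req = P_u / φr_n = 292 / 1.973 = 148 mm total.
Round up → use L = 150 mm.

L = 150 mm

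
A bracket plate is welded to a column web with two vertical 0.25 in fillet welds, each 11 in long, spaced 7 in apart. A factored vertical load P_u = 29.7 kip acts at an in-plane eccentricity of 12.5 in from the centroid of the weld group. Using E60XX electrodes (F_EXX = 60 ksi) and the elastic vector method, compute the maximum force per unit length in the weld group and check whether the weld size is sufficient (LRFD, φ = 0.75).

f_max ≈ 5.76 kip/in; NOT adequate

Total weld length L_w = 22 in. Treat welds as unit-width lines.
Polar moment about centroid: J = 2[d³/12 + d(b/2)²] = 2[11³/12 + 11×3.5²] = 491.3 in³.
Direct shear f_v = P/L_w = 29.7 / 22 = 1.35 kip/in (vertical).
Torsion M = P·e = 29.7 × 12.5 = 371.25 kip·in.
Critical point at (x, y) = (3.5, 5.5) from centroid. f_tx = M·y/J = 4.156 kip/in; f_ty = M·x/J = 2.645 kip/in.
Resultant f_max = √[f_tx² + (f_v + f_ty)²] = √[4.156² + (1.35 + 2.645)²] = 5.764 kip/in.
Capacity per unit length: φr_n = 0.75 × 0.6 × 60 × (0.707 × 0.25) = 4.772 kip/in.
5.764 > 4.772 → NOT adequate.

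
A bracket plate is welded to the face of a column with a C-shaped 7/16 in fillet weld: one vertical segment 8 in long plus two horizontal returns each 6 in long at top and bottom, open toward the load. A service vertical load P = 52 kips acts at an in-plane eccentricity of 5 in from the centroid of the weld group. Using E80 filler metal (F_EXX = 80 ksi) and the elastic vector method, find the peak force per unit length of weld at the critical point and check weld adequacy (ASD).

f_max ≈ 6.92 kip/in; adequate

Total weld length L_w = 20 in. Treat welds as unit-width lines.
Centroid: x̄ = 2×6×3 / 20 = 1.8 in from the vertical weld.
Polar moment about centroid: J = I_x + I_y = [8³/12 + 2×6×4²] + [8×1.8² + 2(6³/12 + 6×1.2²)] = 313.9 in³.
Direct shear f_v = P/L_w = 52 / 20 = 2.6 kip/in (vertical).
Torsion M = P·e = 52 × 5 = 260 kip·in.
Critical point at (x, y) = (4.2, 4) from centroid. f_tx = M·y/J = 3.314 kip/in; f_ty = M·x/J = 3.479 kip/in.
Resultant f_max = √[f_tx² + (f_v + f_ty)²] = √[3.314² + (2.6 + 3.479)²] = 6.924 kip/in.
Capacity per unit length: r_n/Ω = (1/2.0) × 0.6 × 80 × (0.707 × 0.4375) = 7.423 kip/in.
6.924 ≤ 7.423 → adequate.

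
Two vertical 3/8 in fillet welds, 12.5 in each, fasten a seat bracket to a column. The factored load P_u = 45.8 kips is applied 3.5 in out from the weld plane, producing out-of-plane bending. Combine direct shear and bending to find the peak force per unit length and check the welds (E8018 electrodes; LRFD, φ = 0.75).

f_max ≈ 3.58 kip/in; adequate

E80XX → F_EXX = 80 ksi.
L_w = 2 × 12.5 = 25 in; section modulus (unit throat) S = 2 × L²/6 = 52.08 in².
Direct shear f_v = P/L_w = 45.8/25 = 1.832 kip/in.
Moment M = P × e = 45.8 × 3.5 = 160.3 kip·in; bending f_b = M/S = 3.078 kip/in.
f_max = √(f_v² + f_b²) = √(1.832² + 3.078²) = 3.582 kip/in.
φr_n = 0.75 × 0.6 × 80 × (0.707 × 0.375) = 9.544 kip/in → adequate.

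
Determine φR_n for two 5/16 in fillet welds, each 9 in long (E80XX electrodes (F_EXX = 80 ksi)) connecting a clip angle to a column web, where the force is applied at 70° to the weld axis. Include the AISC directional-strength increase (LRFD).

φR_n ≈ 208 kip

t_e = 0.707 × 0.3125 = 0.2209 in; A_we = 0.2209 × 18 = 3.977 in².
Directional factor: 1.0 + 0.5 sin^1.5(70°) = 1.455.
F_nw = 0.6 × 80 × 1.455 = 69.86 ksi.
φR_n = 0.75 × 69.86 × 3.977 = 208.4 kip.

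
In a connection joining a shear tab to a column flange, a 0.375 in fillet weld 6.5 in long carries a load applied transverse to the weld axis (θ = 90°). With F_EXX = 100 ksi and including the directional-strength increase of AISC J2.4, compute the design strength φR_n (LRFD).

φR_n ≈ 116 kips

t_e = 0.707 × 0.375 = 0.2651 in; A_we = 0.2651 × 6.5 = 1.723 in².
Directional factor: 1.0 + 0.5 sin^1.5(90°) = 1.5.
F_nw = 0.6 × 100 × 1.5 = 90 ksi.
φR_n = 0.75 × 90 × 1.723 = 116.3 kips.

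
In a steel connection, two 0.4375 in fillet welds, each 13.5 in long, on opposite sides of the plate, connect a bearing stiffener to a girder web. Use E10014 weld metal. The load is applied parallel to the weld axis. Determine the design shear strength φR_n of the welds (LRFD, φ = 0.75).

φR_n ≈ 376 kip

E100XX → F_EXX = 100 ksi.
Effective throat t_e = 0.707 × 0.4375 = 0.3093 in.
Total length L = 27 in; A_we = 0.3093 × 27 = 8.351 in².
F_nw = 0.6 F_EXX = 0.6 × 100 = 60 ksi.
φR_n = 0.75 × 60 × 8.351 = 375.8 kip.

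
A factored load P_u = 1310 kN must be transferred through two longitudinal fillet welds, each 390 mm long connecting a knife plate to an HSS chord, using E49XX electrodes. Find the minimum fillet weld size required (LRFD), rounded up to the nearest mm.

E49XX → F_EXX = 490 MPa.
Total weld length L = 780 mm.
Required throat t_e = P_u / (φ × 0.6 F_EXX × L) = 1310 / (0.75 × 0.6 × 490 × 780 × 10⁻³) = 7.617 mm.
Required leg w = t_e / 0.707 = 10.77 mm → use 11 mm.

w = 11 mm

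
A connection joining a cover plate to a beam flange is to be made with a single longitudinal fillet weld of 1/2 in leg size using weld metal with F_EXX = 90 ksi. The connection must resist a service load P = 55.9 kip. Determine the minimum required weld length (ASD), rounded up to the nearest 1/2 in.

L = 6 in

Throat t_e = 0.707 × 0.5 = 0.3535 in.
r_n/Ω = (0.6 × 90 × 0.3535) / 2.0 = 9.544 kip/in.
L_req = P / (r_n/Ω) = 55.9 / 9.544 = 5.857 in total.
Round up → use L = 6 in.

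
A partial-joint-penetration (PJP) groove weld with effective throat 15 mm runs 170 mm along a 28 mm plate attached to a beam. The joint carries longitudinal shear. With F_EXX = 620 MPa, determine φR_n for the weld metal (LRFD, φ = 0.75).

Effective throat (given) t_e = 15 mm.
A_we = 15 × 170 = 2550 mm².
F_nw = 0.6 F_EXX = 372 MPa.
φR_n = 0.75 × 372 × 2550 × 10⁻³ = 711.5 kN.

φR_n ≈ 711 kN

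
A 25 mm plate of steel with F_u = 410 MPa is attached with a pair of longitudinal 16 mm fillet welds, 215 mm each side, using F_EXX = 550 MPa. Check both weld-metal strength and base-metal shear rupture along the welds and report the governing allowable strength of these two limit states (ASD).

t_e = 0.707 × 16 = 11.31 mm; L = 430 mm.
Weld metal: R_n/Ω = (1/2.0) × 0.6 × 550 × 11.31 × 430 × 10⁻³ = 802.6 kN.
Base metal (shear rupture): R_n/Ω = (1/2.0) × 0.6 × 410 × 25 × 430 × 10⁻³ = 1322 kN.
Governing: weld metal.

R_n/Ω ≈ 803 kN (weld metal governs)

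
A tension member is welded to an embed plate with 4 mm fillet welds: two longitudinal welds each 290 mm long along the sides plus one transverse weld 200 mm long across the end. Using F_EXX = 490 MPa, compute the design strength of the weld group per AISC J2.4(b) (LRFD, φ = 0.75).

φR_n ≈ 494 kN

t_e = 0.707 × 4 = 2.828 mm.
R_nwl = 0.6 × 490 × 2.828 × 580 × 10⁻³ = 482.2 kN (longitudinal, 2 welds).
R_nwt = 0.6 × 490 × 2.828 × 200 × 10⁻³ = 166.3 kN (transverse, base value).
(i) R_nwl + R_nwt = 648.5 kN; (ii) 0.85 R_nwl + 1.5 R_nwt = 659.3 kN.
R_n = max = 659.3 kN [governs: (ii)]; φR_n = 494.5 kN.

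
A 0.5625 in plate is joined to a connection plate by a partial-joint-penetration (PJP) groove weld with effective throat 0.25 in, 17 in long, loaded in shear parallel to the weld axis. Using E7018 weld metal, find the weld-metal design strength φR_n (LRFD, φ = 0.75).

φR_n ≈ 134 kip

E70XX → F_EXX = 70 ksi.
Effective throat (given) t_e = 0.25 in.
A_we = 0.25 × 17 = 4.25 in².
F_nw = 0.6 F_EXX = 42 ksi.
φR_n = 0.75 × 42 × 4.25 = 133.9 kip.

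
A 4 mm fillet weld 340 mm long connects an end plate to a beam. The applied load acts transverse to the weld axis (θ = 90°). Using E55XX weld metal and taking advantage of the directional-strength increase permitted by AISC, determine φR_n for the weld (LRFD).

φR_n ≈ 357 kN

E55XX → F_EXX = 550 MPa.
t_e = 0.707 × 4 = 2.828 mm; A_we = 2.828 × 340 = 961.5 mm².
Directional factor: 1.0 + 0.5 sin^1.5(90°) = 1.5.
F_nw = 0.6 × 550 × 1.5 = 495 MPa.
φR_n = 0.75 × 495 × 961.5 × 10⁻³ = 357 kN.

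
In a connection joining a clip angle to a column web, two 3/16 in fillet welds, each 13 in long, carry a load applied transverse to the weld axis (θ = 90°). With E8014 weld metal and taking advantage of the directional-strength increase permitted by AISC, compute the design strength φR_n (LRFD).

E80XX → F_EXX = 80 ksi.
t_e = 0.707 × 0.1875 = 0.1326 in; A_we = 0.1326 × 26 = 3.447 in².
Directional factor: 1.0 + 0.5 sin^1.5(90°) = 1.5.
F_nw = 0.6 × 80 × 1.5 = 72 ksi.
φR_n = 0.75 × 72 × 3.447 = 186.1 kips.

φR_n ≈ 186 kips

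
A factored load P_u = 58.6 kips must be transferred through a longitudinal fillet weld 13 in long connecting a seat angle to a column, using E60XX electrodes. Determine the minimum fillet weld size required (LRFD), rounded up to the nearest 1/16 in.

w = 1/4 in

E60XX → F_EXX = 60 ksi.
Total weld length L = 13 in.
Required throat t_e = P_u / (φ × 0.6 F_EXX × L) = 58.6 / (0.75 × 0.6 × 60 × 13) = 0.167 in.
Required leg w = t_e / 0.707 = 0.2361 in → use 1/4 in.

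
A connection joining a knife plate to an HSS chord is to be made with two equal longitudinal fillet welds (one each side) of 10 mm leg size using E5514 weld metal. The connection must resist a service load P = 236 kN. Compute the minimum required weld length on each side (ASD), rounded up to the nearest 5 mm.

E55XX → F_EXX = 550 MPa.
Throat t_e = 0.707 × 10 = 7.07 mm.
r_n/Ω = (0.6 × 550 × 7.07) / 2.0 = 1167 N/mm = 1.167 kN/mm.
L_req = P / (r_n/Ω) = 236 / 1.167 = 202.3 mm total.
Per side: 202.3 / 2 = 101.2 mm.
Round up → use L = 105 mm on each side.

L = 105 mm on each side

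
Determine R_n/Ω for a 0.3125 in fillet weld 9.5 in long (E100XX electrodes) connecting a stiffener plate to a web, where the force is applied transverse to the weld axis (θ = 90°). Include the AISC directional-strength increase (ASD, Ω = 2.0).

E100XX → F_EXX = 100 ksi.
t_e = 0.707 × 0.3125 = 0.2209 in; A_we = 0.2209 × 9.5 = 2.099 in².
Directional factor: 1.0 + 0.5 sin^1.5(90°) = 1.5.
F_nw = 0.6 × 100 × 1.5 = 90 ksi.
R_n/Ω = (90 × 2.099) / 2.0 = 94.45 kips.

R_n/Ω ≈ 94.5 kips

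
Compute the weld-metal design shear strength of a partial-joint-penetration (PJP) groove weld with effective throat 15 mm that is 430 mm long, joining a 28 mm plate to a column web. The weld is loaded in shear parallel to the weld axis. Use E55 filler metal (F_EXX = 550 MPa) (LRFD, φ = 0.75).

φR_n ≈ 1600 kN

Effective throat (given) t_e = 15 mm.
A_we = 15 × 430 = 6450 mm².
F_nw = 0.6 F_EXX = 330 MPa.
φR_n = 0.75 × 330 × 6450 × 10⁻³ = 1596 kN.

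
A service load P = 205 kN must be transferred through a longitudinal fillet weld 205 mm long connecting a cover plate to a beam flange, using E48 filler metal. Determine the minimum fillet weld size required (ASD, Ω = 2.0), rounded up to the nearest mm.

w = 10 mm

E48XX → F_EXX = 480 MPa.
Total weld length L = 205 mm.
Required throat t_e = P × Ω / (0.6 F_EXX × L) = 205 × 2.0 / (0.6 × 480 × 205 × 10⁻³) = 6.944 mm.
Required leg w = t_e / 0.707 = 9.822 mm → use 10 mm.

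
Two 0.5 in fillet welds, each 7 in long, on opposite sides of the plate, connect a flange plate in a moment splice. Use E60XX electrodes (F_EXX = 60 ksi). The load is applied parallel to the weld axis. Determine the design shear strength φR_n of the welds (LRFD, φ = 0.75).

Effective throat t_e = 0.707 × 0.5 = 0.3535 in.
Total length L = 14 in; A_we = 0.3535 × 14 = 4.949 in².
F_nw = 0.6 F_EXX = 0.6 × 60 = 36 ksi.
φR_n = 0.75 × 36 × 4.949 = 133.6 kips.

φR_n ≈ 134 kips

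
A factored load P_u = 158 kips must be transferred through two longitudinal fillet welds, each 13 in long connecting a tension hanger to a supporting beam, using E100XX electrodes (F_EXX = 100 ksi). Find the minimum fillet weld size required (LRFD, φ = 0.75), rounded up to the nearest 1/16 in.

w = 1/4 in

Total weld length L = 26 in.
Required throat t_e = P_u / (φ × 0.6 F_EXX × L) = 158 / (0.75 × 0.6 × 100 × 26) = 0.135 in.
Required leg w = t_e / 0.707 = 0.191 in → use 1/4 in.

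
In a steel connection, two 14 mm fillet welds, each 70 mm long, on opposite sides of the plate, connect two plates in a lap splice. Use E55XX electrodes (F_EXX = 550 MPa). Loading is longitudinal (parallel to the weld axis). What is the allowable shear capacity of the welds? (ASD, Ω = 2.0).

R_n/Ω ≈ 229 kN

Effective throat t_e = 0.707 × 14 = 9.898 mm.
Total length L = 140 mm; A_we = 9.898 × 140 = 1386 mm².
F_nw = 0.6 F_EXX = 0.6 × 550 = 330 MPa.
R_n = 330 × 1386 × 10⁻³ = 457.3 kN; R_n/Ω = 457.3/2.0 = 228.6 kN.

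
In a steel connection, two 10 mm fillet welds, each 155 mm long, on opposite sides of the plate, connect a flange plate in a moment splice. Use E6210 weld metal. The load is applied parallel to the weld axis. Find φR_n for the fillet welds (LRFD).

φR_n ≈ 611 kN

E62XX → F_EXX = 620 MPa.
Effective throat t_e = 0.707 × 10 = 7.07 mm.
Total length L = 310 mm; A_we = 7.07 × 310 = 2192 mm².
F_nw = 0.6 F_EXX = 0.6 × 620 = 372 MPa.
φR_n = 0.75 × 372 × 2192 × 10⁻³ = 611.5 kN.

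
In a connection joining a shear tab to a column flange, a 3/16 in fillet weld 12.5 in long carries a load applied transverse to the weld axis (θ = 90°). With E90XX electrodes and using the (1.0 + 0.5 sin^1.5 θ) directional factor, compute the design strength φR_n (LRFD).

E90XX → F_EXX = 90 ksi.
t_e = 0.707 × 0.1875 = 0.1326 in; A_we = 0.1326 × 12.5 = 1.657 in².
Directional factor: 1.0 + 0.5 sin^1.5(90°) = 1.5.
F_nw = 0.6 × 90 × 1.5 = 81 ksi.
φR_n = 0.75 × 81 × 1.657 = 100.7 kips.

φR_n ≈ 101 kips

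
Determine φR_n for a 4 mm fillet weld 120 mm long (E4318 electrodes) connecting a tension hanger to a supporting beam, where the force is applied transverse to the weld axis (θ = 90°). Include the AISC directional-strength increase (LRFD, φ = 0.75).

E43XX → F_EXX = 430 MPa.
t_e = 0.707 × 4 = 2.828 mm; A_we = 2.828 × 120 = 339.4 mm².
Directional factor: 1.0 + 0.5 sin^1.5(90°) = 1.5.
F_nw = 0.6 × 430 × 1.5 = 387 MPa.
φR_n = 0.75 × 387 × 339.4 × 10⁻³ = 98.5 kN.

φR_n ≈ 98.5 kN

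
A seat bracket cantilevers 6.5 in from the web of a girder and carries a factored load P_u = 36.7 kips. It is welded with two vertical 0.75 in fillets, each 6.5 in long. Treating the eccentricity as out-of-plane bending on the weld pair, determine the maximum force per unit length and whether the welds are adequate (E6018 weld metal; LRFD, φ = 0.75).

f_max ≈ 17.2 kip/in; NOT adequate

E60XX → F_EXX = 60 ksi.
L_w = 2 × 6.5 = 13 in; section modulus (unit throat) S = 2 × L²/6 = 14.08 in².
Direct shear f_v = P/L_w = 36.7/13 = 2.823 kip/in.
Moment M = P × e = 36.7 × 6.5 = 238.55 kip·in; bending f_b = M/S = 16.94 kip/in.
f_max = √(f_v² + f_b²) = √(2.823² + 16.94²) = 17.17 kip/in.
φr_n = 0.75 × 0.6 × 60 × (0.707 × 0.75) = 14.32 kip/in → NOT adequate.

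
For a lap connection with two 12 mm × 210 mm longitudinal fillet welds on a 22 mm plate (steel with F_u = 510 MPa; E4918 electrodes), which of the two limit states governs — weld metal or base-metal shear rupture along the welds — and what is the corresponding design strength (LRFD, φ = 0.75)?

E49XX → F_EXX = 490 MPa.
t_e = 0.707 × 12 = 8.484 mm; L = 420 mm.
Weld metal: φR_n = 0.75 × 0.6 × 490 × 8.484 × 420 × 10⁻³ = 785.7 kN.
Base metal (shear rupture): φR_n = 0.75 × 0.6 × 510 × 22 × 420 × 10⁻³ = 2121 kN.
Governing: weld metal.

φR_n ≈ 786 kN (weld metal governs)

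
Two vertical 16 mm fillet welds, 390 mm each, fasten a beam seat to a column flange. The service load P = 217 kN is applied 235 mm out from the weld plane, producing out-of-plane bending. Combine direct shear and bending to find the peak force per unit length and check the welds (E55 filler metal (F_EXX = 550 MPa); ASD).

f_max ≈ 1040 N/mm; adequate

L_w = 2 × 390 = 780 mm; section modulus (unit throat) S = 2 × L²/6 = 50700 mm².
Direct shear f_v = P/L_w = 217×10³/780 = 278.2 N/mm.
Moment M = P × e = 217×10³ × 235 = 50995000 N·mm; bending f_b = M/S = 1006 N/mm.
f_max = √(f_v² + f_b²) = √(278.2² + 1006²) = 1044 N/mm.
r_n/Ω = (1/2.0) × 0.6 × 550 × (0.707 × 16) = 1866 N/mm → adequate.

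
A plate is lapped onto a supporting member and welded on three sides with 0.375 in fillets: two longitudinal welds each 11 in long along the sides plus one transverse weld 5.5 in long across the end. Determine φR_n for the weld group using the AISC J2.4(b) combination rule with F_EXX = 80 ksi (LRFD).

φR_n ≈ 262 kips

t_e = 0.707 × 0.375 = 0.2651 in.
R_nwl = 0.6 × 80 × 0.2651 × 22 = 280 kips (longitudinal, 2 welds).
R_nwt = 0.6 × 80 × 0.2651 × 5.5 = 69.99 kips (transverse, base value).
(i) R_nwl + R_nwt = 350 kips; (ii) 0.85 R_nwl + 1.5 R_nwt = 343 kips.
R_n = max = 350 kips [governs: (i)]; φR_n = 262.5 kips.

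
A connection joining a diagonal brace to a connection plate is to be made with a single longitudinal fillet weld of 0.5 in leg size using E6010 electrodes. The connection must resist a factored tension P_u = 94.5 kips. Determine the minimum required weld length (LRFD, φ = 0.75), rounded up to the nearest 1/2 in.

E60XX → F_EXX = 60 ksi.
Throat t_e = 0.707 × 0.5 = 0.3535 in.
φr_n = 0.75 × 0.6 × 60 × 0.3535 = 9.544 kips/in.
L_req = P_u / φr_n = 94.5 / 9.544 = 9.901 in total.
Round up → use L = 10 in.

L = 10 in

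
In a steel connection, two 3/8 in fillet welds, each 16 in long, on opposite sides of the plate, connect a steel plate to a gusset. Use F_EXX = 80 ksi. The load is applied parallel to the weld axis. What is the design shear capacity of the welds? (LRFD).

Effective throat t_e = 0.707 × 0.375 = 0.2651 in.
Total length L = 32 in; A_we = 0.2651 × 32 = 8.484 in².
F_nw = 0.6 F_EXX = 0.6 × 80 = 48 ksi.
φR_n = 0.75 × 48 × 8.484 = 305.4 kips.

φR_n ≈ 305 kips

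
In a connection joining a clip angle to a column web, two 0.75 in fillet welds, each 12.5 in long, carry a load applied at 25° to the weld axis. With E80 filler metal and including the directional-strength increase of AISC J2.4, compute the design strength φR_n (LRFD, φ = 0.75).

E80XX → F_EXX = 80 ksi.
t_e = 0.707 × 0.75 = 0.5302 in; A_we = 0.5302 × 25 = 13.26 in².
Directional factor: 1.0 + 0.5 sin^1.5(25°) = 1.137.
F_nw = 0.6 × 80 × 1.137 = 54.59 ksi.
φR_n = 0.75 × 54.59 × 13.26 = 542.8 kip.

φR_n ≈ 543 kip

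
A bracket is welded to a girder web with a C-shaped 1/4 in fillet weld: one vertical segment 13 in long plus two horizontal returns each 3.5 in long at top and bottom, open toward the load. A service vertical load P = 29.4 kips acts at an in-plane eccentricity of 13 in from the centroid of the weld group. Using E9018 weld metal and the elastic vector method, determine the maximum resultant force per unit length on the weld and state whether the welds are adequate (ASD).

f_max ≈ 6.18 kip/in; NOT adequate

E90XX → F_EXX = 90 ksi.
Total weld length L_w = 20 in. Treat welds as unit-width lines.
Centroid: x̄ = 2×3.5×1.75 / 20 = 0.6125 in from the vertical weld.
Polar moment about centroid: J = I_x + I_y = [13³/12 + 2×3.5×6.5²] + [13×0.6125² + 2(3.5³/12 + 3.5×1.137²)] = 499.9 in³.
Direct shear f_v = P/L_w = 29.4 / 20 = 1.47 kip/in (vertical).
Torsion M = P·e = 29.4 × 13 = 382.2 kip·in.
Critical point at (x, y) = (2.888, 6.5) from centroid. f_tx = M·y/J = 4.969 kip/in; f_ty = M·x/J = 2.208 kip/in.
Resultant f_max = √[f_tx² + (f_v + f_ty)²] = √[4.969² + (1.47 + 2.208)²] = 6.182 kip/in.
Capacity per unit length: r_n/Ω = (1/2.0) × 0.6 × 90 × (0.707 × 0.25) = 4.772 kip/in.
6.182 > 4.772 → NOT adequate.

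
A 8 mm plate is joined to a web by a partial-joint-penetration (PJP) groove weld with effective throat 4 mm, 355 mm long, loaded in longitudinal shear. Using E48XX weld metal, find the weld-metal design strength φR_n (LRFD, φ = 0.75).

φR_n ≈ 307 kN

E48XX → F_EXX = 480 MPa.
Effective throat (given) t_e = 4 mm.
A_we = 4 × 355 = 1420 mm².
F_nw = 0.6 F_EXX = 288 MPa.
φR_n = 0.75 × 288 × 1420 × 10⁻³ = 306.7 kN.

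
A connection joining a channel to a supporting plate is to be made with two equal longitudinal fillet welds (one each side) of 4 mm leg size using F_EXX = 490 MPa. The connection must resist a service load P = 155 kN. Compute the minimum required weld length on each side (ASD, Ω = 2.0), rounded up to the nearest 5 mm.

L = 190 mm on each side

Throat t_e = 0.707 × 4 = 2.828 mm.
r_n/Ω = (0.6 × 490 × 2.828) / 2.0 = 415.7 N/mm = 0.4157 kN/mm.
L_req = P / (r_n/Ω) = 155 / 0.4157 = 372.9 mm total.
Per side: 372.9 / 2 = 186.4 mm.
Round up → use L = 190 mm on each side.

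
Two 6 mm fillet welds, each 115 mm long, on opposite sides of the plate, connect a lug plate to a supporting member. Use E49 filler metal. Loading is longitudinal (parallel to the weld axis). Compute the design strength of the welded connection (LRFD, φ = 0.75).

φR_n ≈ 215 kN

E49XX → F_EXX = 490 MPa.
Effective throat t_e = 0.707 × 6 = 4.242 mm.
Total length L = 230 mm; A_we = 4.242 × 230 = 975.7 mm².
F_nw = 0.6 F_EXX = 0.6 × 490 = 294 MPa.
φR_n = 0.75 × 294 × 975.7 × 10⁻³ = 215.1 kN.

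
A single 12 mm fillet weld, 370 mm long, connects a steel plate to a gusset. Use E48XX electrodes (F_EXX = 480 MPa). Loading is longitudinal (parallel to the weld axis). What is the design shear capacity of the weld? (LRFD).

φR_n ≈ 678 kN

Effective throat t_e = 0.707 × 12 = 8.484 mm.
Total length L = 370 mm; A_we = 8.484 × 370 = 3139 mm².
F_nw = 0.6 F_EXX = 0.6 × 480 = 288 MPa.
φR_n = 0.75 × 288 × 3139 × 10⁻³ = 678 kN.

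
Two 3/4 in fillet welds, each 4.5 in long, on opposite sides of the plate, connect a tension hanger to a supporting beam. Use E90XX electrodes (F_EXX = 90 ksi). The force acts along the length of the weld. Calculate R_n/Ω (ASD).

R_n/Ω ≈ 129 kip

Effective throat t_e = 0.707 × 0.75 = 0.5302 in.
Total length L = 9 in; A_we = 0.5302 × 9 = 4.772 in².
F_nw = 0.6 F_EXX = 0.6 × 90 = 54 ksi.
R_n = 54 × 4.772 = 257.7 kip; R_n/Ω = 257.7/2.0 = 128.9 kip.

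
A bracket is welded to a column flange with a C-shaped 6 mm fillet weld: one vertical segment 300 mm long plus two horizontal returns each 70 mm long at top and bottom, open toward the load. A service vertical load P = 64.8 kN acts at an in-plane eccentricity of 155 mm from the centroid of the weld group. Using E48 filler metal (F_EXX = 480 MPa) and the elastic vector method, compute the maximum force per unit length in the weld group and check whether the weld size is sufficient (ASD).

f_max ≈ 370 N/mm; adequate

Total weld length L_w = 440 mm. Treat welds as unit-width lines.
Centroid: x̄ = 2×70×35 / 440 = 11.14 mm from the vertical weld.
Polar moment about centroid: J = I_x + I_y = [300³/12 + 2×70×150²] + [300×11.14² + 2(70³/12 + 70×23.86²)] = 5574000 mm³.
Direct shear f_v = P/L_w = 64.8×10³ / 440 = 147.3 N/mm (vertical).
Torsion M = P·e = 64.8×10³ × 155 = 10044000 N·mm.
Critical point at (x, y) = (58.86, 150) from centroid. f_tx = M·y/J = 270.3 N/mm; f_ty = M·x/J = 106.1 N/mm.
Resultant f_max = √[f_tx² + (f_v + f_ty)²] = √[270.3² + (147.3 + 106.1)²] = 370.5 N/mm.
Capacity per unit length: r_n/Ω = (1/2.0) × 0.6 × 480 × (0.707 × 6) = 610.8 N/mm.
370.5 ≤ 610.8 → adequate.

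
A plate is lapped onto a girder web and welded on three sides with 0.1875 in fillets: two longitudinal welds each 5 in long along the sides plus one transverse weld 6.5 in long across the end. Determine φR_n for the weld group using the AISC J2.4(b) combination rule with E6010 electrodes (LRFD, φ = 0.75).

φR_n ≈ 65.3 kip

E60XX → F_EXX = 60 ksi.
t_e = 0.707 × 0.1875 = 0.1326 in.
R_nwl = 0.6 × 60 × 0.1326 × 10 = 47.72 kip (longitudinal, 2 welds).
R_nwt = 0.6 × 60 × 0.1326 × 6.5 = 31.02 kip (transverse, base value).
(i) R_nwl + R_nwt = 78.74 kip; (ii) 0.85 R_nwl + 1.5 R_nwt = 87.09 kip.
R_n = max = 87.09 kip [governs: (ii)]; φR_n = 65.32 kip.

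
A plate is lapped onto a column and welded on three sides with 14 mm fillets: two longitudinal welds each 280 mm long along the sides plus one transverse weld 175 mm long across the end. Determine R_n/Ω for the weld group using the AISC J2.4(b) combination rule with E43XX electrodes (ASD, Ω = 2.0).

E43XX → F_EXX = 430 MPa.
t_e = 0.707 × 14 = 9.898 mm.
R_nwl = 0.6 × 430 × 9.898 × 560 × 10⁻³ = 1430 kN (longitudinal, 2 welds).
R_nwt = 0.6 × 430 × 9.898 × 175 × 10⁻³ = 446.9 kN (transverse, base value).
(i) R_nwl + R_nwt = 1877 kN; (ii) 0.85 R_nwl + 1.5 R_nwt = 1886 kN.
R_n = max = 1886 kN [governs: (ii)]; R_n/Ω = 942.9 kN.

R_n/Ω ≈ 943 kN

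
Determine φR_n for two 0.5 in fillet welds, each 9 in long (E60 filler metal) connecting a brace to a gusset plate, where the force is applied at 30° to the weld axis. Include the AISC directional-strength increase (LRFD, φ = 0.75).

E60XX → F_EXX = 60 ksi.
t_e = 0.707 × 0.5 = 0.3535 in; A_we = 0.3535 × 18 = 6.363 in².
Directional factor: 1.0 + 0.5 sin^1.5(30°) = 1.177.
F_nw = 0.6 × 60 × 1.177 = 42.36 ksi.
φR_n = 0.75 × 42.36 × 6.363 = 202.2 kips.

φR_n ≈ 202 kips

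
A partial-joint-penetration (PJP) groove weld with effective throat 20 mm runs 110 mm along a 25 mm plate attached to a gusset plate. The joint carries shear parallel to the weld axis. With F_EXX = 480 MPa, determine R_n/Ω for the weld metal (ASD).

Effective throat (given) t_e = 20 mm.
A_we = 20 × 110 = 2200 mm².
F_nw = 0.6 F_EXX = 288 MPa.
R_n/Ω = (288 × 2200) / 2.0 × 10⁻³ = 316.8 kN.

R_n/Ω ≈ 317 kN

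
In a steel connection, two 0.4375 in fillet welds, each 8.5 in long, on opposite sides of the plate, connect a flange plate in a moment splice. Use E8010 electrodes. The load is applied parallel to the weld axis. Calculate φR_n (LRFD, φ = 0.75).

E80XX → F_EXX = 80 ksi.
Effective throat t_e = 0.707 × 0.4375 = 0.3093 in.
Total length L = 17 in; A_we = 0.3093 × 17 = 5.258 in².
F_nw = 0.6 F_EXX = 0.6 × 80 = 48 ksi.
φR_n = 0.75 × 48 × 5.258 = 189.3 kip.

φR_n ≈ 189 kip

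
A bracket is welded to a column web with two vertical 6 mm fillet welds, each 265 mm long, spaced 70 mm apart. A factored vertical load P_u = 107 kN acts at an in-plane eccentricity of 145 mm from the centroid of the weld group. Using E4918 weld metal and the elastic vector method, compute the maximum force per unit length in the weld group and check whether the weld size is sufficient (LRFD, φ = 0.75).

E49XX → F_EXX = 490 MPa.
Total weld length L_w = 530 mm. Treat welds as unit-width lines.
Polar moment about centroid: J = 2[d³/12 + d(b/2)²] = 2[265³/12 + 265×35²] = 3751000 mm³.
Direct shear f_v = P/L_w = 107×10³ / 530 = 201.9 N/mm (vertical).
Torsion M = P·e = 107×10³ × 145 = 15515000 N·mm.
Critical point at (x, y) = (35, 132.5) from centroid. f_tx = M·y/J = 548.1 N/mm; f_ty = M·x/J = 144.8 N/mm.
Resultant f_max = √[f_tx² + (f_v + f_ty)²] = √[548.1² + (201.9 + 144.8)²] = 648.5 N/mm.
Capacity per unit length: φr_n = 0.75 × 0.6 × 490 × (0.707 × 6) = 935.4 N/mm.
648.5 ≤ 935.4 → adequate.

f_max ≈ 649 N/mm; adequate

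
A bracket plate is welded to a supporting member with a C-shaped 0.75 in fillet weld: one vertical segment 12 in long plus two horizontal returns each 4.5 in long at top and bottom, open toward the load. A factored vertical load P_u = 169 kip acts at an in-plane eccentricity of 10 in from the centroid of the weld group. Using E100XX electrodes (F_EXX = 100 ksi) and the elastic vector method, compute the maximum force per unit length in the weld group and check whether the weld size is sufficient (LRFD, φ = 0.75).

Total weld length L_w = 21 in. Treat welds as unit-width lines.
Centroid: x̄ = 2×4.5×2.25 / 21 = 0.9643 in from the vertical weld.
Polar moment about centroid: J = I_x + I_y = [12³/12 + 2×4.5×6²] + [12×0.9643² + 2(4.5³/12 + 4.5×1.286²)] = 509.2 in³.
Direct shear f_v = P/L_w = 169 / 21 = 8.048 kip/in (vertical).
Torsion M = P·e = 169 × 10 = 1690 kip·in.
Critical point at (x, y) = (3.536, 6) from centroid. f_tx = M·y/J = 19.91 kip/in; f_ty = M·x/J = 11.73 kip/in.
Resultant f_max = √[f_tx² + (f_v + f_ty)²] = √[19.91² + (8.048 + 11.73)²] = 28.07 kip/in.
Capacity per unit length: φr_n = 0.75 × 0.6 × 100 × (0.707 × 0.75) = 23.86 kip/in.
28.07 > 23.86 → NOT adequate.

f_max ≈ 28.1 kip/in; NOT adequate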